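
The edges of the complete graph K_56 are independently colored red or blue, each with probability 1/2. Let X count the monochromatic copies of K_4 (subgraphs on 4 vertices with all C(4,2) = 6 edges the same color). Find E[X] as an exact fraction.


Let X = Σ_S X_S over the C(56, 4) = 367290 subsets S of size 4, where X_S = 1 if the K_4 on S is monochromatic.
For a fixed S, the K_4 on S has C(4, 2) = 6 edges. P[all 6 edges red] = (1/2)^6, and likewise for blue, so P[monochromatic] = 2·(1/2)^6 = 2^{1 − 6} = 1/32.
By linearity of expectation: E[X] = C(56, 4) · 2^{1 − 6} = 367290 · 1/32 = 183645/16.
Numerically: E[X] ≈ 11477.812500.

E[X] = C(56,4)·2^(1−C(4,2)) = 183645/16 ≈ 11477.812500.


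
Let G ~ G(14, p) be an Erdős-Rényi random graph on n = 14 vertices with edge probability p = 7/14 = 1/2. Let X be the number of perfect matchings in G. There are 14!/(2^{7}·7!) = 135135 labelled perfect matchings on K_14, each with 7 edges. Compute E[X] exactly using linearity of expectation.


K_14 has 14!/(2^{7}·7!) = 135135 labelled perfect matchings.
For each such perfect matching H, let X_H = 1 if all 7 edges of H are present in G. Then P[X_H = 1] = p^{7} = (1/2)^{7} = 1/128.
Summing the indicators: E[X] = Σ_H E[X_H] = 135135 · p^{7} = 135135 · 1/128 = 135135/128.
Numerically: E[X] ≈ 1055.7.

E[X] = 135135 · (1/2)^{7} = 135135/128 ≈ 1055.7.


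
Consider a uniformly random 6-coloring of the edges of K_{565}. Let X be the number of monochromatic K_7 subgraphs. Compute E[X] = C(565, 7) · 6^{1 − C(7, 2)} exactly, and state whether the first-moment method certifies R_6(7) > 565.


E[X] = C(565, 7) · 6^{1 − 21} = 3513212521235560 · 6^{−20} = 3513212521235560/3656158440062976.
As a reduced fraction: E[X] = 439151565154445/457019805007872 ≈ 0.96090.
Is E[X] < 1? YES.
Since E[X] < 1, there exists a 6-coloring of K_{565} with no monochromatic K_7; hence R_6(7) > 565.

E[X] = 439151565154445/457019805007872 ≈ 0.96090; E[X] < 1, so R_6(7) > 565.


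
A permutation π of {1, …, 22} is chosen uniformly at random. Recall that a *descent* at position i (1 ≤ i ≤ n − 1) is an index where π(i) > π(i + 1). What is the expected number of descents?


Write X = Σ X_I over i = 1, …, 21, with X_I the indicator of one descent.
There are 21 indicators.
For each fixed i, the pair (π(i), π(i+1)) is a uniformly random ordered pair of distinct values from {1, …, 22}; by symmetry P[π(i) > π(i+1)] = 1/2.
By linearity: E[X] = 21 · (1/2) = (22 − 1) · (1/2) = 21/2 ≈ 10.500000.

E[X] = 21/2 = 10.500000.


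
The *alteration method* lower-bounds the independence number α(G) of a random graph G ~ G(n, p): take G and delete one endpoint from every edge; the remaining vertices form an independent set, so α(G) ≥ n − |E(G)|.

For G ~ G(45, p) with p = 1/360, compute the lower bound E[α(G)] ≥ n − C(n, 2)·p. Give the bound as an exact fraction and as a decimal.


E[|E(G)|] = C(45, 2)·p = 990 · (1/360) = 11/4.
E[α(G)] ≥ n − E[|E(G)|] = 45 − 11/4 = 169/4.
Numerically: ≈ 42.2500.
(This is only a lower bound; the true E[α(G)] may be larger.)

E[α(G)] ≥ 169/4 ≈ 42.2500.


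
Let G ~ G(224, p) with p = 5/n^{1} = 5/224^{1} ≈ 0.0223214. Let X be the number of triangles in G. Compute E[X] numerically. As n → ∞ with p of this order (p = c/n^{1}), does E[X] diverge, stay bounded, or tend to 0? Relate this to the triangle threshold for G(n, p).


Number of potential triangles: C(224, 3) = 1848224.
Each occurs with probability p³ ≈ (0.0223214)³ ≈ 1.11215664e-05.
By linearity: E[X] = C(224, 3)·p³ ≈ 1848224 · 1.11215664e-05 ≈ 20.555146.
Here α = 1, so p = 5/n is exactly at the triangle threshold p ~ 1/n. Asymptotically E[X] → c³/6 = 5³/6 = 125/6 ≈ 20.833333, a bounded constant. In this regime the triangle count is asymptotically Poisson(c³/6).

E[X] ≈ 20.555146; in regime p = Θ(1/n^{1}) E[X] stays bounded (at the triangle threshold p ~ 1/n).


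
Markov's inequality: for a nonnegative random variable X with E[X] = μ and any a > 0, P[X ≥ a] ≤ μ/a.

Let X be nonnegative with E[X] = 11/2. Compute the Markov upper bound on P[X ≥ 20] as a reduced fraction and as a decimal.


μ = E[X] = 11/2, a = 20.
Markov: P[X ≥ 20] ≤ μ/a = (11/2)/20 = 11/40.
Numerically: ≈ 0.275000.
(Since a = 20 > μ = 5.500000, the bound 11/40 is < 1 and informative.)

P[X ≥ 20] ≤ 11/40 ≈ 0.275000.


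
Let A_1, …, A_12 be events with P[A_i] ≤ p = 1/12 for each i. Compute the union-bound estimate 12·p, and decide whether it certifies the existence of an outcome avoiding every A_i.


Union bound: P[∪_{i=1}^{12} A_i] ≤ Σ_i P[A_i] ≤ 12·p = 12·(1/12) = 1.
Numerically: 1 ≈ 1.00000.
Is 1 < 1? NO.
Since the bound 1 is ≥ 1, the union bound is uninformative here; it does NOT by itself certify existence.

12·p = 1 ≈ 1.00000; existence NOT certified by the union bound.


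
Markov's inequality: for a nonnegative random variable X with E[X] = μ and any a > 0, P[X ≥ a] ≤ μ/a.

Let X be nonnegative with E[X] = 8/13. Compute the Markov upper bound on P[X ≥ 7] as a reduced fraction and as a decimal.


μ = E[X] = 8/13, a = 7.
Markov: P[X ≥ 7] ≤ μ/a = (8/13)/7 = 8/91.
Numerically: ≈ 0.08791.
(Since a = 7 > μ = 0.61538, the bound 8/91 is < 1 and informative.)

P[X ≥ 7] ≤ 8/91 ≈ 0.08791.


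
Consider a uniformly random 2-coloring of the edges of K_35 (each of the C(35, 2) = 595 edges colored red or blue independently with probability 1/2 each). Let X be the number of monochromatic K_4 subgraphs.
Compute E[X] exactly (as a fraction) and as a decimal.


Let X = Σ_S X_S over the C(35, 4) = 52360 subsets S of size 4, where X_S = 1 if the K_4 on S is monochromatic.
For a fixed S, the K_4 on S has C(4, 2) = 6 edges. P[all 6 edges red] = (1/2)^6, and likewise for blue, so P[monochromatic] = 2·(1/2)^6 = 2^{1 − 6} = 1/32.
By linearity of expectation: E[X] = C(35, 4) · 2^{1 − 6} = 52360 · 1/32 = 6545/4.
Numerically: E[X] ≈ 1636.25000.

E[X] = C(35,4)·2^(1−C(4,2)) = 6545/4 ≈ 1636.25000.


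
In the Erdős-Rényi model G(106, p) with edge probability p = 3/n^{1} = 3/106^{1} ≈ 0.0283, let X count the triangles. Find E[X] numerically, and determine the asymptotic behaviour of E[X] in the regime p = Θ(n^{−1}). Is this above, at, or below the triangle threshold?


Number of potential triangles: C(106, 3) = 192920.
Each occurs with probability p³ ≈ (0.0283)³ ≈ 2.266972e-05.
By linearity: E[X] = C(106, 3)·p³ ≈ 192920 · 2.266972e-05 ≈ 4.3734.
Here α = 1, so p = 3/n is exactly at the triangle threshold p ~ 1/n. Asymptotically E[X] → c³/6 = 3³/6 = 9/2 ≈ 4.5000, a bounded constant. In this regime the triangle count is asymptotically Poisson(c³/6).

E[X] ≈ 4.3734; in regime p = Θ(1/n^{1}) E[X] stays bounded (at the triangle threshold p ~ 1/n).


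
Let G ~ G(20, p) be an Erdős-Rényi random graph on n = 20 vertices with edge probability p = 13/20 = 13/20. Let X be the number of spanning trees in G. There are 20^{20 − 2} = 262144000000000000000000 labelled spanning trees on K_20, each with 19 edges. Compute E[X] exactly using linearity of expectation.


K_20 has 20^{20 − 2} = 262144000000000000000000 labelled spanning trees.
For each such spanning tree H, let X_H = 1 if all 19 edges of H are present in G. Then P[X_H = 1] = p^{19} = (13/20)^{19} = 1461920290375446110677/5242880000000000000000000.
By linearity: E[X] = Σ_H E[X_H] = 262144000000000000000000 · p^{19} = 262144000000000000000000 · 1461920290375446110677/5242880000000000000000000 = 1461920290375446110677/20.
Numerically: E[X] ≈ 7.31e+19.

E[X] = 262144000000000000000000 · (13/20)^{19} = 1461920290375446110677/20 ≈ 7.31e+19.


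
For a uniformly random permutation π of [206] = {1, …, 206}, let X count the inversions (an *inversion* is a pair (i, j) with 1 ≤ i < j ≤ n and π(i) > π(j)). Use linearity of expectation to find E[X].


Write X = Σ X_I over the C(206, 2) = 21115 pairs i < j, with X_I the indicator of one inversion.
There are 21115 indicators.
For each fixed pair i < j, the values π(i) and π(j) are two distinct elements of {1, …, 206} in uniformly random order; by symmetry P[π(i) > π(j)] = 1/2.
By linearity: E[X] = 21115 · (1/2) = C(206, 2) · (1/2) = 21115/2 = 21115/2 ≈ 10557.50000.

E[X] = 21115/2 = 10557.50000.


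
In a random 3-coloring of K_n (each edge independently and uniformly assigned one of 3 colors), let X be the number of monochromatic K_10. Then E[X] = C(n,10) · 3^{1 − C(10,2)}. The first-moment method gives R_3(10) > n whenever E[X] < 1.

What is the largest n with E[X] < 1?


We need C(n, 10) · 3^{1 − 45} < 1, i.e. C(n, 10) < 3^{45 − 1} = 984770902183611232881.
Check values of n near the boundary:
  n = 572: C(572, 10) = 954640815642161682606; 954640815642161682606 < 984770902183611232881? YES
  n = 573: C(573, 10) = 971597135635805762226; 971597135635805762226 < 984770902183611232881? YES
  n = 574: C(574, 10) = 988824035203816502691; 988824035203816502691 < 984770902183611232881? NO
The largest n with C(n, 10) < 984770902183611232881 is n = 573 (where E[X] = 35985079097622435638/36472996377170786403 ≈ 0.98662). Hence R_3(10) > 573, i.e. R_3(10) ≥ 574.

Largest n = 573; hence R_3(10) > 573.


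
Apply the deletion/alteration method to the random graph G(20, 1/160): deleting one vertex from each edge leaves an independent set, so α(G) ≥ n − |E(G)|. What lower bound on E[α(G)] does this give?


E[|E(G)|] = C(20, 2)·p = 190 · (1/160) = 19/16.
E[α(G)] ≥ n − E[|E(G)|] = 20 − 19/16 = 301/16.
Numerically: ≈ 18.812.
(This is only a lower bound; the true E[α(G)] may be larger.)

E[α(G)] ≥ 301/16 ≈ 18.812.


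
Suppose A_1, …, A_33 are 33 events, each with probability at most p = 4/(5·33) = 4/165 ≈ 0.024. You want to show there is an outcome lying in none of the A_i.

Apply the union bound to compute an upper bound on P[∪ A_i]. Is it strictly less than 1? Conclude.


Union bound: P[∪_{i=1}^{33} A_i] ≤ Σ_i P[A_i] ≤ 33·p = 33·(4/165) = 4/5.
Numerically: 4/5 ≈ 0.800.
Is 4/5 < 1? YES.
Since P[∪ A_i] ≤ 4/5 < 1, the complement has P[∩ A_i^c] ≥ 1 − 4/5 = 1/5 > 0, so some outcome avoids every A_i.

33·p = 4/5 ≈ 0.800; existence CERTIFIED by the union bound.


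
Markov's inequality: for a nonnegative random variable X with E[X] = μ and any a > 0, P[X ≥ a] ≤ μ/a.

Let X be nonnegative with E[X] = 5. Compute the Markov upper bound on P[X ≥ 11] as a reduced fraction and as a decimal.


μ = E[X] = 5, a = 11.
Markov: P[X ≥ 11] ≤ μ/a = (5)/11 = 5/11.
Numerically: ≈ 0.4545.
(Since a = 11 > μ = 5.0000, the bound 5/11 is < 1 and informative.)

P[X ≥ 11] ≤ 5/11 ≈ 0.4545.


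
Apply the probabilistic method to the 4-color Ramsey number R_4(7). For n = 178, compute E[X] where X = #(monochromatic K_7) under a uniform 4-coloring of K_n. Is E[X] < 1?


E[X] = C(178, 7) · 4^{1 − 21} = 996867063280 · 4^{−20} = 996867063280/1099511627776.
As a reduced fraction: E[X] = 62304191455/68719476736 ≈ 0.90665.
Is E[X] < 1? YES.
Since E[X] < 1, there exists a 4-coloring of K_{178} with no monochromatic K_7; hence R_4(7) > 178.

E[X] = 62304191455/68719476736 ≈ 0.90665; E[X] < 1, so R_4(7) > 178.


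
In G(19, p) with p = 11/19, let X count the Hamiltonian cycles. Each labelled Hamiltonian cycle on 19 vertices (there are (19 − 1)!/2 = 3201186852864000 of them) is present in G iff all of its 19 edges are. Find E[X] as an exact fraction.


K_19 has (19 − 1)!/2 = 3201186852864000 labelled Hamiltonian cycles.
For each such Hamiltonian cycle H, let X_H = 1 if all 19 edges of H are present in G. Then P[X_H = 1] = p^{19} = (11/19)^{19} = 61159090448414546291/1978419655660313589123979.
By linearity: E[X] = Σ_H E[X_H] = 3201186852864000 · p^{19} = 3201186852864000 · 61159090448414546291/1978419655660313589123979 = 195781676276584883979724733927424000/1978419655660313589123979.
Numerically: E[X] ≈ 9.896e+10.

E[X] = 3201186852864000 · (11/19)^{19} = 195781676276584883979724733927424000/1978419655660313589123979 ≈ 9.896e+10.


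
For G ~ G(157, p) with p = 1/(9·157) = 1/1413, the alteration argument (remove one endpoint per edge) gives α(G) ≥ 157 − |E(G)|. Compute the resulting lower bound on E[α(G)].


E[|E(G)|] = C(157, 2)·p = 12246 · (1/1413) = 26/3.
E[α(G)] ≥ n − E[|E(G)|] = 157 − 26/3 = 445/3.
Numerically: ≈ 148.333333.
(This is only a lower bound; the true E[α(G)] may be larger.)

E[α(G)] ≥ 445/3 ≈ 148.333333.


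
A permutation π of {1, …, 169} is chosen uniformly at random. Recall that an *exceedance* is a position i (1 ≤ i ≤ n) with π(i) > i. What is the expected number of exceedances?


Write X = Σ_{i=1}^{169} X_i, where X_i = 1_{π(i) > i}.
For each fixed i, π(i) is uniform over {1, …, 169} (marginal of a uniform permutation), so P[π(i) > i] = (n − i)/n. Summing: Σ_{i=1}^{169} (n − i)/n = (0 + 1 + … + 168)/169 = 169(169 − 1)/(2·169) = (169 − 1)/2.
Hence E[X] = Σ_{i=1}^{169} (169 − i)/169 = 84 ≈ 84.000000.

E[X] = 84 = 84.000000.


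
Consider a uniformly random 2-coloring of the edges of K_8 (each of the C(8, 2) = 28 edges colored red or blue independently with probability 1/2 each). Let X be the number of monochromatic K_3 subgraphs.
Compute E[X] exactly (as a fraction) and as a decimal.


Let X = Σ_S X_S over the C(8, 3) = 56 subsets S of size 3, where X_S = 1 if the K_3 on S is monochromatic.
For a fixed S, the K_3 on S has C(3, 2) = 3 edges. P[all 3 edges red] = (1/2)^3, and likewise for blue, so P[monochromatic] = 2·(1/2)^3 = 2^{1 − 3} = 1/4.
By linearity: E[X] = C(8, 3) · 2^{1 − 3} = 56 · 1/4 = 14.
Numerically: E[X] ≈ 14.00000.

E[X] = C(8,3)·2^(1−C(3,2)) = 14 ≈ 14.00000.


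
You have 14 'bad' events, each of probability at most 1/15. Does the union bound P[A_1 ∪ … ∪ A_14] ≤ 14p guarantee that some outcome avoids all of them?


Union bound: P[∪_{i=1}^{14} A_i] ≤ Σ_i P[A_i] ≤ 14·p = 14·(1/15) = 14/15.
Numerically: 14/15 ≈ 0.93333.
Is 14/15 < 1? YES.
Since P[∪ A_i] ≤ 14/15 < 1, the complement has P[∩ A_i^c] ≥ 1 − 14/15 = 1/15 > 0, so some outcome avoids every A_i.

14·p = 14/15 ≈ 0.93333; existence CERTIFIED by the union bound.


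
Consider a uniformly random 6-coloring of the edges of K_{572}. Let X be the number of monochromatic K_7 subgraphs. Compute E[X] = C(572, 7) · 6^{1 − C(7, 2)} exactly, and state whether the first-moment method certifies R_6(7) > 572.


E[X] = C(572, 7) · 6^{1 − 21} = 3831215212271304 · 6^{−20} = 3831215212271304/3656158440062976.
As a reduced fraction: E[X] = 17737107464219/16926659444736 ≈ 1.0479.
Is E[X] < 1? NO.
Since E[X] ≥ 1, the first-moment bound is inconclusive at n = 572; it does NOT by itself certify R_6(7) > 572.

E[X] = 17737107464219/16926659444736 ≈ 1.0479; E[X] ≥ 1; first-moment method inconclusive here.


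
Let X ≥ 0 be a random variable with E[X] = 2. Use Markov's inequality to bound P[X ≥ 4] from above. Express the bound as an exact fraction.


μ = E[X] = 2, a = 4.
Markov: P[X ≥ 4] ≤ μ/a = (2)/4 = 1/2.
Numerically: ≈ 0.50000.
(Since a = 4 > μ = 2.00000, the bound 1/2 is < 1 and informative.)

P[X ≥ 4] ≤ 1/2 ≈ 0.50000.


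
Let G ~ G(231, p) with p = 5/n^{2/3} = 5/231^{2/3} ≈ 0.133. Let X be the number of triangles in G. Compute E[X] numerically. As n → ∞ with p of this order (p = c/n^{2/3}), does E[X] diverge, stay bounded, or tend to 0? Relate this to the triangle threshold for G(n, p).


Number of potential triangles: C(231, 3) = 2027795.
Each occurs with probability p³ ≈ (0.133)³ ≈ 2.34253e-03.
By linearity: E[X] = C(231, 3)·p³ ≈ 2027795 · 2.34253e-03 ≈ 4750.180.
Since α = 2/3 < 1, p = c/n^{2/3} ≫ 1/n is above the triangle threshold p ~ 1/n. Asymptotically E[X] ~ (c³/6)·n^{3(1−α)} = (5³/6)·n^{1} → ∞; triangles are abundant w.h.p.

E[X] ≈ 4750.180; in regime p = Θ(1/n^{2/3}) E[X] diverges (above the triangle threshold p ~ 1/n).


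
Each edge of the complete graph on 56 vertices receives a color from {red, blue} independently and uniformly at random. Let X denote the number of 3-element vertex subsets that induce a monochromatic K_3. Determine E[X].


Let X = Σ_S X_S over the C(56, 3) = 27720 subsets S of size 3, where X_S = 1 if the K_3 on S is monochromatic.
For a fixed S, the K_3 on S has C(3, 2) = 3 edges. P[all 3 edges red] = (1/2)^3, and likewise for blue, so P[monochromatic] = 2·(1/2)^3 = 2^{1 − 3} = 1/4.
By linearity: E[X] = C(56, 3) · 2^{1 − 3} = 27720 · 1/4 = 6930.
Numerically: E[X] ≈ 6930.000000.

E[X] = C(56,3)·2^(1−C(3,2)) = 6930 ≈ 6930.000000.


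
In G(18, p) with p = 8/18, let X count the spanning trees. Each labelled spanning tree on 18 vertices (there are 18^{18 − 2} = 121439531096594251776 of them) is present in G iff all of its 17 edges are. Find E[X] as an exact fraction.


K_18 has 18^{18 − 2} = 121439531096594251776 labelled spanning trees.
For each such spanning tree H, let X_H = 1 if all 17 edges of H are present in G. Then P[X_H = 1] = p^{17} = (4/9)^{17} = 17179869184/16677181699666569.
By linearity of expectation: E[X] = Σ_H E[X_H] = 121439531096594251776 · p^{17} = 121439531096594251776 · 17179869184/16677181699666569 = 1125899906842624/9.
Numerically: E[X] ≈ 1.251e+14.

E[X] = 121439531096594251776 · (4/9)^{17} = 1125899906842624/9 ≈ 1.251e+14.


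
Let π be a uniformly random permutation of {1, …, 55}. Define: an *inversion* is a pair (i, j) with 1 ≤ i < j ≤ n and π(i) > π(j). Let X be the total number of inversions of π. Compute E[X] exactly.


Write X = Σ X_I over the C(55, 2) = 1485 pairs i < j, with X_I the indicator of one inversion.
There are 1485 indicators.
For each fixed pair i < j, the values π(i) and π(j) are two distinct elements of {1, …, 55} in uniformly random order; by symmetry P[π(i) > π(j)] = 1/2.
By linearity: E[X] = 1485 · (1/2) = C(55, 2) · (1/2) = 1485/2 = 1485/2 ≈ 742.5000.

E[X] = 1485/2 = 742.5000.


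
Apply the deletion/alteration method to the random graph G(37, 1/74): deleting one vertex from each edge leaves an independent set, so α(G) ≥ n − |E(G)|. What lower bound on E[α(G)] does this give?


E[|E(G)|] = C(37, 2)·p = 666 · (1/74) = 9.
E[α(G)] ≥ n − E[|E(G)|] = 37 − 9 = 28.
Numerically: ≈ 28.000.
(This is only a lower bound; the true E[α(G)] may be larger.)

E[α(G)] ≥ 28 ≈ 28.000.


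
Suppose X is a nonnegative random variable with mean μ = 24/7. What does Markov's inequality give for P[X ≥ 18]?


μ = E[X] = 24/7, a = 18.
Markov: P[X ≥ 18] ≤ μ/a = (24/7)/18 = 4/21.
Numerically: ≈ 0.19048.
(Since a = 18 > μ = 3.42857, the bound 4/21 is < 1 and informative.)

P[X ≥ 18] ≤ 4/21 ≈ 0.19048.


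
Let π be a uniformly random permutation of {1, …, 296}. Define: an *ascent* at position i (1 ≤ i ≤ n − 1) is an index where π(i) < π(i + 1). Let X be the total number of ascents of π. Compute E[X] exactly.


Write X = Σ X_I over i = 1, …, 295, with X_I the indicator of one ascent.
There are 295 indicators.
For each fixed i, the pair (π(i), π(i+1)) is a uniformly random ordered pair of distinct values from {1, …, 296}; by symmetry P[π(i) < π(i+1)] = 1/2.
By linearity: E[X] = 295 · (1/2) = (296 − 1) · (1/2) = 295/2 ≈ 147.500.

E[X] = 295/2 = 147.500.


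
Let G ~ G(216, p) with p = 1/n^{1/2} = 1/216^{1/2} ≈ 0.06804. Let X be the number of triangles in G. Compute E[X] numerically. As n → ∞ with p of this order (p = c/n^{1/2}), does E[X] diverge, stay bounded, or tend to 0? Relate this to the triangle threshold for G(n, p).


Number of potential triangles: C(216, 3) = 1656360.
Each occurs with probability p³ ≈ (0.06804)³ ≈ 3.150064e-04.
By linearity: E[X] = C(216, 3)·p³ ≈ 1656360 · 3.150064e-04 ≈ 521.7640.
Since α = 1/2 < 1, p = c/n^{1/2} ≫ 1/n is above the triangle threshold p ~ 1/n. Asymptotically E[X] ~ (c³/6)·n^{3(1−α)} = (1³/6)·n^{1.5} → ∞; triangles are abundant w.h.p.

E[X] ≈ 521.7640; in regime p = Θ(1/n^{1/2}) E[X] diverges (above the triangle threshold p ~ 1/n).


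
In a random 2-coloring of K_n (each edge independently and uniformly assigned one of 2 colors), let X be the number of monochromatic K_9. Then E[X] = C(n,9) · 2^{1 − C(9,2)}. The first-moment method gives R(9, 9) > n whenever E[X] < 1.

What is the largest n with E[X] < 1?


We need C(n, 9) · 2^{1 − 36} < 1, i.e. C(n, 9) < 2^{36 − 1} = 34359738368.
Check values of n near the boundary:
  n = 61: C(61, 9) = 17341763505; 17341763505 < 34359738368? YES
  n = 62: C(62, 9) = 20286591270; 20286591270 < 34359738368? YES
  n = 63: C(63, 9) = 23667689815; 23667689815 < 34359738368? YES
  n = 64: C(64, 9) = 27540584512; 27540584512 < 34359738368? YES
  n = 65: C(65, 9) = 31966749880; 31966749880 < 34359738368? YES
  n = 66: C(66, 9) = 37014131440; 37014131440 < 34359738368? NO
The largest n with C(n, 9) < 34359738368 is n = 65 (where E[X] = 3995843735/4294967296 ≈ 0.9303549). Hence R(9, 9) > 65, i.e. R(9, 9) ≥ 66.

Largest n = 65; hence R(9, 9) > 65.


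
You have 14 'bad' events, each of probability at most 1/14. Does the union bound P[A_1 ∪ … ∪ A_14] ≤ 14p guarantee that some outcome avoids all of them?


Union bound: P[∪_{i=1}^{14} A_i] ≤ Σ_i P[A_i] ≤ 14·p = 14·(1/14) = 1.
Numerically: 1 ≈ 1.000000.
Is 1 < 1? NO.
Since the bound 1 is ≥ 1, the union bound is uninformative here; it does NOT by itself certify existence.

14·p = 1 ≈ 1.000000; existence NOT certified by the union bound.


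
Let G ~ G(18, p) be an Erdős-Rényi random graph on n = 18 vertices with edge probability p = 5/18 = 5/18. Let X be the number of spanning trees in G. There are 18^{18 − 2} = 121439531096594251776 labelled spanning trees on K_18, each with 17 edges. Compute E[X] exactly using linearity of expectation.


K_18 has 18^{18 − 2} = 121439531096594251776 labelled spanning trees.
For each such spanning tree H, let X_H = 1 if all 17 edges of H are present in G. Then P[X_H = 1] = p^{17} = (5/18)^{17} = 762939453125/2185911559738696531968.
By linearity of expectation: E[X] = Σ_H E[X_H] = 121439531096594251776 · p^{17} = 121439531096594251776 · 762939453125/2185911559738696531968 = 762939453125/18.
Numerically: E[X] ≈ 4.23855e+10.

E[X] = 121439531096594251776 · (5/18)^{17} = 762939453125/18 ≈ 4.23855e+10.


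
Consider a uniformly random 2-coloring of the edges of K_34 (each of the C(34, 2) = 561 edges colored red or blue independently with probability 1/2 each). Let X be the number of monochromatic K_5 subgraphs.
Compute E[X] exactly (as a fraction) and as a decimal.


Let X = Σ_S X_S over the C(34, 5) = 278256 subsets S of size 5, where X_S = 1 if the K_5 on S is monochromatic.
For a fixed S, the K_5 on S has C(5, 2) = 10 edges. P[all 10 edges red] = (1/2)^10, and likewise for blue, so P[monochromatic] = 2·(1/2)^10 = 2^{1 − 10} = 1/512.
By linearity: E[X] = C(34, 5) · 2^{1 − 10} = 278256 · 1/512 = 17391/32.
Numerically: E[X] ≈ 543.4688.

E[X] = C(34,5)·2^(1−C(5,2)) = 17391/32 ≈ 543.4688.


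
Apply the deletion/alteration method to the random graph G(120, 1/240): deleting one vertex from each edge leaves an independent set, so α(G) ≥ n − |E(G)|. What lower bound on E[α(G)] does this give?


E[|E(G)|] = C(120, 2)·p = 7140 · (1/240) = 119/4.
E[α(G)] ≥ n − E[|E(G)|] = 120 − 119/4 = 361/4.
Numerically: ≈ 90.25000.
(This is only a lower bound; the true E[α(G)] may be larger.)

E[α(G)] ≥ 361/4 ≈ 90.25000.


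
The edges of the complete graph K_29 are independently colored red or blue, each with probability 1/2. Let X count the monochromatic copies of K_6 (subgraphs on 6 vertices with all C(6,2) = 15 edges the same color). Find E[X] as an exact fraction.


Let X = Σ_S X_S over the C(29, 6) = 475020 subsets S of size 6, where X_S = 1 if the K_6 on S is monochromatic.
For a fixed S, the K_6 on S has C(6, 2) = 15 edges. P[all 15 edges red] = (1/2)^15, and likewise for blue, so P[monochromatic] = 2·(1/2)^15 = 2^{1 − 15} = 1/16384.
Summing: E[X] = C(29, 6) · 2^{1 − 15} = 475020 · 1/16384 = 118755/4096.
Numerically: E[X] ≈ 28.993.

E[X] = C(29,6)·2^(1−C(6,2)) = 118755/4096 ≈ 28.993.


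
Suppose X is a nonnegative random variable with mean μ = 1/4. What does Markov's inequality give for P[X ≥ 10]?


μ = E[X] = 1/4, a = 10.
Markov: P[X ≥ 10] ≤ μ/a = (1/4)/10 = 1/40.
Numerically: ≈ 0.02500.
(Since a = 10 > μ = 0.25000, the bound 1/40 is < 1 and informative.)

P[X ≥ 10] ≤ 1/40 ≈ 0.02500.


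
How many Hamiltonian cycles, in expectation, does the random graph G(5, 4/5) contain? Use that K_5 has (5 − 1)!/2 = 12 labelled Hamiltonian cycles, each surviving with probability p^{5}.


K_5 has (5 − 1)!/2 = 12 labelled Hamiltonian cycles.
For each such Hamiltonian cycle H, let X_H = 1 if all 5 edges of H are present in G. Then P[X_H = 1] = p^{5} = (4/5)^{5} = 1024/3125.
By linearity: E[X] = Σ_H E[X_H] = 12 · p^{5} = 12 · 1024/3125 = 12288/3125.
Numerically: E[X] ≈ 3.93.

E[X] = 12 · (4/5)^{5} = 12288/3125 ≈ 3.93.


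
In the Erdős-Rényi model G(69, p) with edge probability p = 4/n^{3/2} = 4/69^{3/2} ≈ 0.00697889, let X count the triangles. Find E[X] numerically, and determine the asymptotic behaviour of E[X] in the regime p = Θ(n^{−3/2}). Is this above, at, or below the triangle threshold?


Number of potential triangles: C(69, 3) = 52394.
Each occurs with probability p³ ≈ (0.00697889)³ ≈ 3.39906184e-07.
By linearity: E[X] = C(69, 3)·p³ ≈ 52394 · 3.39906184e-07 ≈ 0.017809.
Since α = 3/2 > 1, p = c/n^{3/2} = o(1/n) is below the triangle threshold p ~ 1/n. Asymptotically E[X] ~ (c³/6)·n^{3(1−α)} = (4³/6)·n^{-1.5} → 0, so by Markov's inequality G has no triangles w.h.p.

E[X] ≈ 0.017809; in regime p = Θ(1/n^{3/2}) E[X] tends to 0 (below the triangle threshold p ~ 1/n).


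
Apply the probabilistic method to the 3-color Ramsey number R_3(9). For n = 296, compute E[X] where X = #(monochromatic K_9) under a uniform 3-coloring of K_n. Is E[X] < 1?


E[X] = C(296, 9) · 3^{1 − 36} = 42513789098994080 · 3^{−35} = 42513789098994080/50031545098999707.
As a reduced fraction: E[X] = 42513789098994080/50031545098999707 ≈ 0.850.
Is E[X] < 1? YES.
Since E[X] < 1, there exists a 3-coloring of K_{296} with no monochromatic K_9; hence R_3(9) > 296.

E[X] = 42513789098994080/50031545098999707 ≈ 0.850; E[X] < 1, so R_3(9) > 296.


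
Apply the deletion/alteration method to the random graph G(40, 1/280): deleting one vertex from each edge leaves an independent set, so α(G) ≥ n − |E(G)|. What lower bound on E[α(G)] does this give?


E[|E(G)|] = C(40, 2)·p = 780 · (1/280) = 39/14.
E[α(G)] ≥ n − E[|E(G)|] = 40 − 39/14 = 521/14.
Numerically: ≈ 37.2143.
(This is only a lower bound; the true E[α(G)] may be larger.)

E[α(G)] ≥ 521/14 ≈ 37.2143.


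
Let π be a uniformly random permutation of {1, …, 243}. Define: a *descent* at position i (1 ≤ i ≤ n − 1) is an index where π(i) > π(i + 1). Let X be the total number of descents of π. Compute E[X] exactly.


Write X = Σ X_I over i = 1, …, 242, with X_I the indicator of one descent.
There are 242 indicators.
For each fixed i, the pair (π(i), π(i+1)) is a uniformly random ordered pair of distinct values from {1, …, 243}; by symmetry P[π(i) > π(i+1)] = 1/2.
By linearity: E[X] = 242 · (1/2) = (243 − 1) · (1/2) = 121 ≈ 121.000000.

E[X] = 121 = 121.000000.


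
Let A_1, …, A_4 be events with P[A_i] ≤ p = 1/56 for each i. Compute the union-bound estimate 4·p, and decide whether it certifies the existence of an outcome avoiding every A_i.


Union bound: P[∪_{i=1}^{4} A_i] ≤ Σ_i P[A_i] ≤ 4·p = 4·(1/56) = 1/14.
Numerically: 1/14 ≈ 0.0714.
Is 1/14 < 1? YES.
Since P[∪ A_i] ≤ 1/14 < 1, the complement has P[∩ A_i^c] ≥ 1 − 1/14 = 13/14 > 0, so some outcome avoids every A_i.

4·p = 1/14 ≈ 0.0714; existence CERTIFIED by the union bound.


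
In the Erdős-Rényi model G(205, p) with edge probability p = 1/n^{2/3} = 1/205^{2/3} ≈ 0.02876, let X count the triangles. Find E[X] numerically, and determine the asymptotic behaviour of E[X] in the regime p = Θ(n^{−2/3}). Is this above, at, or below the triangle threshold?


Number of potential triangles: C(205, 3) = 1414910.
Each occurs with probability p³ ≈ (0.02876)³ ≈ 2.379536e-05.
By linearity: E[X] = C(205, 3)·p³ ≈ 1414910 · 2.379536e-05 ≈ 33.6683.
Since α = 2/3 < 1, p = c/n^{2/3} ≫ 1/n is above the triangle threshold p ~ 1/n. Asymptotically E[X] ~ (c³/6)·n^{3(1−α)} = (1³/6)·n^{1} → ∞; triangles are abundant w.h.p.

E[X] ≈ 33.6683; in regime p = Θ(1/n^{2/3}) E[X] diverges (above the triangle threshold p ~ 1/n).


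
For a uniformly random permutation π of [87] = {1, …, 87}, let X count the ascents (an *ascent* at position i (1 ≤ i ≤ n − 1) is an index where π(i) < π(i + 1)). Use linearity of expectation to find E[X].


Write X = Σ X_I over i = 1, …, 86, with X_I the indicator of one ascent.
There are 86 indicators.
For each fixed i, the pair (π(i), π(i+1)) is a uniformly random ordered pair of distinct values from {1, …, 87}; by symmetry P[π(i) < π(i+1)] = 1/2.
By linearity: E[X] = 86 · (1/2) = (87 − 1) · (1/2) = 43 ≈ 43.000000.

E[X] = 43 = 43.000000.


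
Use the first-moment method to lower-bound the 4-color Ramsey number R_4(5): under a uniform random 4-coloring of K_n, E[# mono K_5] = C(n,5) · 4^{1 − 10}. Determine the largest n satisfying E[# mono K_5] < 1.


We need C(n, 5) · 4^{1 − 10} < 1, i.e. C(n, 5) < 4^{10 − 1} = 262144.
Check values of n near the boundary:
  n = 29: C(29, 5) = 118755; 118755 < 262144? YES
  n = 30: C(30, 5) = 142506; 142506 < 262144? YES
  n = 31: C(31, 5) = 169911; 169911 < 262144? YES
  n = 32: C(32, 5) = 201376; 201376 < 262144? YES
  n = 33: C(33, 5) = 237336; 237336 < 262144? YES
  n = 34: C(34, 5) = 278256; 278256 < 262144? NO
  n = 35: C(35, 5) = 324632; 324632 < 262144? NO
The largest n with C(n, 5) < 262144 is n = 33 (where E[X] = 29667/32768 ≈ 0.9053650). Hence R_4(5) > 33, i.e. R_4(5) ≥ 34.

Largest n = 33; hence R_4(5) > 33.


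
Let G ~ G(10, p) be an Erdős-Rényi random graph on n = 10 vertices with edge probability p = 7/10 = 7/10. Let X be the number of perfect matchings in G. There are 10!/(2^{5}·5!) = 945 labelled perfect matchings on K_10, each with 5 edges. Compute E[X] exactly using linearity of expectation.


K_10 has 10!/(2^{5}·5!) = 945 labelled perfect matchings.
For each such perfect matching H, let X_H = 1 if all 5 edges of H are present in G. Then P[X_H = 1] = p^{5} = (7/10)^{5} = 16807/100000.
By linearity of expectation: E[X] = Σ_H E[X_H] = 945 · p^{5} = 945 · 16807/100000 = 3176523/20000.
Numerically: E[X] ≈ 158.826.

E[X] = 945 · (7/10)^{5} = 3176523/20000 ≈ 158.826.


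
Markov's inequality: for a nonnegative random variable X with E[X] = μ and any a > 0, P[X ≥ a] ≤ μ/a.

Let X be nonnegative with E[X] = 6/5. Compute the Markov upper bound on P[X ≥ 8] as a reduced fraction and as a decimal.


μ = E[X] = 6/5, a = 8.
Markov: P[X ≥ 8] ≤ μ/a = (6/5)/8 = 3/20.
Numerically: ≈ 0.150000.
(Since a = 8 > μ = 1.200000, the bound 3/20 is < 1 and informative.)

P[X ≥ 8] ≤ 3/20 ≈ 0.150000.


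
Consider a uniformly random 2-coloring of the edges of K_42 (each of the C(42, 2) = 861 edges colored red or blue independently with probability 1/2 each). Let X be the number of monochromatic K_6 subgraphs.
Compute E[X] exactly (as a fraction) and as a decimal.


Let X = Σ_S X_S over the C(42, 6) = 5245786 subsets S of size 6, where X_S = 1 if the K_6 on S is monochromatic.
For a fixed S, the K_6 on S has C(6, 2) = 15 edges. P[all 15 edges red] = (1/2)^15, and likewise for blue, so P[monochromatic] = 2·(1/2)^15 = 2^{1 − 15} = 1/16384.
Summing: E[X] = C(42, 6) · 2^{1 − 15} = 5245786 · 1/16384 = 2622893/8192.
Numerically: E[X] ≈ 320.17737.

E[X] = C(42,6)·2^(1−C(6,2)) = 2622893/8192 ≈ 320.17737.


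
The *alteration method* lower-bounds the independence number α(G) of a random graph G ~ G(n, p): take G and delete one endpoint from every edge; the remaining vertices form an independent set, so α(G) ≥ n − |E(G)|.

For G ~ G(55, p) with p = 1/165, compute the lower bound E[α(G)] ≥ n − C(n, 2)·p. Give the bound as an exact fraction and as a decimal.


E[|E(G)|] = C(55, 2)·p = 1485 · (1/165) = 9.
E[α(G)] ≥ n − E[|E(G)|] = 55 − 9 = 46.
Numerically: ≈ 46.000.
(This is only a lower bound; the true E[α(G)] may be larger.)

E[α(G)] ≥ 46 ≈ 46.000.


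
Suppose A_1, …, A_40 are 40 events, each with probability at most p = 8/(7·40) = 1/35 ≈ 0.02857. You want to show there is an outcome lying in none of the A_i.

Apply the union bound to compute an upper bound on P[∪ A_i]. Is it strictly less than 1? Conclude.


Union bound: P[∪_{i=1}^{40} A_i] ≤ Σ_i P[A_i] ≤ 40·p = 40·(1/35) = 8/7.
Numerically: 8/7 ≈ 1.14286.
Is 8/7 < 1? NO.
Since the bound 8/7 is ≥ 1, the union bound is uninformative here; it does NOT by itself certify existence.

40·p = 8/7 ≈ 1.14286; existence NOT certified by the union bound.


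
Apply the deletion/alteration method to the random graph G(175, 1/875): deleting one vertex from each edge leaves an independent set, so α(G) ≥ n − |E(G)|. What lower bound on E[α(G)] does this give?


E[|E(G)|] = C(175, 2)·p = 15225 · (1/875) = 87/5.
E[α(G)] ≥ n − E[|E(G)|] = 175 − 87/5 = 788/5.
Numerically: ≈ 157.600.
(This is only a lower bound; the true E[α(G)] may be larger.)

E[α(G)] ≥ 788/5 ≈ 157.600.


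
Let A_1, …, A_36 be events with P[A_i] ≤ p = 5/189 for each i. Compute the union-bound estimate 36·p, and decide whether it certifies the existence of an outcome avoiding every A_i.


Union bound: P[∪_{i=1}^{36} A_i] ≤ Σ_i P[A_i] ≤ 36·p = 36·(5/189) = 20/21.
Numerically: 20/21 ≈ 0.952381.
Is 20/21 < 1? YES.
Since P[∪ A_i] ≤ 20/21 < 1, the complement has P[∩ A_i^c] ≥ 1 − 20/21 = 1/21 > 0, so some outcome avoids every A_i.

36·p = 20/21 ≈ 0.952381; existence CERTIFIED by the union bound.


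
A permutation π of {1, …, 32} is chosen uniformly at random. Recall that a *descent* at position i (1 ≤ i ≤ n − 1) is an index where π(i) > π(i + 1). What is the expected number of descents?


Write X = Σ X_I over i = 1, …, 31, with X_I the indicator of one descent.
There are 31 indicators.
For each fixed i, the pair (π(i), π(i+1)) is a uniformly random ordered pair of distinct values from {1, …, 32}; by symmetry P[π(i) > π(i+1)] = 1/2.
By linearity: E[X] = 31 · (1/2) = (32 − 1) · (1/2) = 31/2 ≈ 15.5000.

E[X] = 31/2 = 15.5000.


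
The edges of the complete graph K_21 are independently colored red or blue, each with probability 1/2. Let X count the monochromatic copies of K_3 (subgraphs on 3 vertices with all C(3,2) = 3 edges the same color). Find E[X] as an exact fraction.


Let X = Σ_S X_S over the C(21, 3) = 1330 subsets S of size 3, where X_S = 1 if the K_3 on S is monochromatic.
For a fixed S, the K_3 on S has C(3, 2) = 3 edges. P[all 3 edges red] = (1/2)^3, and likewise for blue, so P[monochromatic] = 2·(1/2)^3 = 2^{1 − 3} = 1/4.
By linearity: E[X] = C(21, 3) · 2^{1 − 3} = 1330 · 1/4 = 665/2.
Numerically: E[X] ≈ 332.500.

E[X] = C(21,3)·2^(1−C(3,2)) = 665/2 ≈ 332.500.


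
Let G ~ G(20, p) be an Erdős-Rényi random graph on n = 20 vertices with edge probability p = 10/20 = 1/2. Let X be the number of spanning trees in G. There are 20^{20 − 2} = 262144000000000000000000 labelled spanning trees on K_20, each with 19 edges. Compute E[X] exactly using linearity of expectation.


K_20 has 20^{20 − 2} = 262144000000000000000000 labelled spanning trees.
For each such spanning tree H, let X_H = 1 if all 19 edges of H are present in G. Then P[X_H = 1] = p^{19} = (1/2)^{19} = 1/524288.
By linearity of expectation: E[X] = Σ_H E[X_H] = 262144000000000000000000 · p^{19} = 262144000000000000000000 · 1/524288 = 500000000000000000.
Numerically: E[X] ≈ 5e+17.

E[X] = 262144000000000000000000 · (1/2)^{19} = 500000000000000000 ≈ 5e+17.


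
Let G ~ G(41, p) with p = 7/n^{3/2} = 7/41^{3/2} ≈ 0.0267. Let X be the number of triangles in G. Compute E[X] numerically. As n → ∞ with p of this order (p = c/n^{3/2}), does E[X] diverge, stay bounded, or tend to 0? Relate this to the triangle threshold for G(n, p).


Number of potential triangles: C(41, 3) = 10660.
Each occurs with probability p³ ≈ (0.0267)³ ≈ 1.89569e-05.
By linearity: E[X] = C(41, 3)·p³ ≈ 10660 · 1.89569e-05 ≈ 0.202.
Since α = 3/2 > 1, p = c/n^{3/2} = o(1/n) is below the triangle threshold p ~ 1/n. Asymptotically E[X] ~ (c³/6)·n^{3(1−α)} = (7³/6)·n^{-1.5} → 0, so by Markov's inequality G has no triangles w.h.p.

E[X] ≈ 0.202; in regime p = Θ(1/n^{3/2}) E[X] tends to 0 (below the triangle threshold p ~ 1/n).


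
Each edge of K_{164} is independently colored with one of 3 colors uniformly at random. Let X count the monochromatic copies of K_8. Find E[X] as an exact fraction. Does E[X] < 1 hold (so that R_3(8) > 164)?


E[X] = C(164, 8) · 3^{1 − 28} = 10912535409348 · 3^{−27} = 10912535409348/7625597484987.
As a reduced fraction: E[X] = 404167978124/282429536481 ≈ 1.431040.
Is E[X] < 1? NO.
Since E[X] ≥ 1, the first-moment bound is inconclusive at n = 164; it does NOT by itself certify R_3(8) > 164.

E[X] = 404167978124/282429536481 ≈ 1.431040; E[X] ≥ 1; first-moment method inconclusive here.


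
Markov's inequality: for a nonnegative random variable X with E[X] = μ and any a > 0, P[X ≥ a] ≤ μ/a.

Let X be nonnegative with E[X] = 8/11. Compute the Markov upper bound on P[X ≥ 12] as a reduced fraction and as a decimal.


μ = E[X] = 8/11, a = 12.
Markov: P[X ≥ 12] ≤ μ/a = (8/11)/12 = 2/33.
Numerically: ≈ 0.0606.
(Since a = 12 > μ = 0.7273, the bound 2/33 is < 1 and informative.)

P[X ≥ 12] ≤ 2/33 ≈ 0.0606.


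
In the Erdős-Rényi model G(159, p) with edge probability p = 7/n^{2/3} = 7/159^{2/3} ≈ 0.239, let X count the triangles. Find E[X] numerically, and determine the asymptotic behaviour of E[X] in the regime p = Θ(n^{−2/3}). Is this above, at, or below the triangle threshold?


Number of potential triangles: C(159, 3) = 657359.
Each occurs with probability p³ ≈ (0.239)³ ≈ 1.35675e-02.
By linearity: E[X] = C(159, 3)·p³ ≈ 657359 · 1.35675e-02 ≈ 8918.719.
Since α = 2/3 < 1, p = c/n^{2/3} ≫ 1/n is above the triangle threshold p ~ 1/n. Asymptotically E[X] ~ (c³/6)·n^{3(1−α)} = (7³/6)·n^{1} → ∞; triangles are abundant w.h.p.

E[X] ≈ 8918.719; in regime p = Θ(1/n^{2/3}) E[X] diverges (above the triangle threshold p ~ 1/n).


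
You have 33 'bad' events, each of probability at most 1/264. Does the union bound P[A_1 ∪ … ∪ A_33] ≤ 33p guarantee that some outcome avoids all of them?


Union bound: P[∪_{i=1}^{33} A_i] ≤ Σ_i P[A_i] ≤ 33·p = 33·(1/264) = 1/8.
Numerically: 1/8 ≈ 0.125000.
Is 1/8 < 1? YES.
Since P[∪ A_i] ≤ 1/8 < 1, the complement has P[∩ A_i^c] ≥ 1 − 1/8 = 7/8 > 0, so some outcome avoids every A_i.

33·p = 1/8 ≈ 0.125000; existence CERTIFIED by the union bound.


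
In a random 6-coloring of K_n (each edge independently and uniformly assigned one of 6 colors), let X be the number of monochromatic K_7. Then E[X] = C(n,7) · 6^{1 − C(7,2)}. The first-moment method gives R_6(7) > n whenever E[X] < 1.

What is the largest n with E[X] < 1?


We need C(n, 7) · 6^{1 − 21} < 1, i.e. C(n, 7) < 6^{21 − 1} = 3656158440062976.
Check values of n near the boundary:
  n = 567: C(567, 7) = 3601671315933933; 3601671315933933 < 3656158440062976? YES
  n = 568: C(568, 7) = 3646611956239704; 3646611956239704 < 3656158440062976? YES
  n = 569: C(569, 7) = 3692032389858348; 3692032389858348 < 3656158440062976? NO
  n = 570: C(570, 7) = 3737936877831720; 3737936877831720 < 3656158440062976? NO
  n = 571: C(571, 7) = 3784329711421830; 3784329711421830 < 3656158440062976? NO
The largest n with C(n, 7) < 3656158440062976 is n = 568 (where E[X] = 16882462760369/16926659444736 ≈ 0.997389). Hence R_6(7) > 568, i.e. R_6(7) ≥ 569.

Largest n = 568; hence R_6(7) > 568.
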